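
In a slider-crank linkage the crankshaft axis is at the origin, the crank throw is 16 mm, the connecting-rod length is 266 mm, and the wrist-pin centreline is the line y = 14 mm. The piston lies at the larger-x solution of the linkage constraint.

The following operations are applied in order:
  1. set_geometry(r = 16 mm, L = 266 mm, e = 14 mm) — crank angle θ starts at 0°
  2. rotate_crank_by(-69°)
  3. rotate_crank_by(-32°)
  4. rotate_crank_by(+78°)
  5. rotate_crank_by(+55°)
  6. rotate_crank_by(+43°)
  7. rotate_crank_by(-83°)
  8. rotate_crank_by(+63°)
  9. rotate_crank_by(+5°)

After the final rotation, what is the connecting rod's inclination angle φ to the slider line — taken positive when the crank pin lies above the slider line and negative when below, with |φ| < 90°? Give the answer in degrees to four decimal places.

set_geometry: r = 16 mm, L = 266 mm, e = 14 mm; θ ← 0°
rotate_crank_by(-69°): θ ← 0° -69° = -69°
rotate_crank_by(-32°): θ ← -69° -32° = -101°
rotate_crank_by(+78°): θ ← -101° +78° = -23°
rotate_crank_by(+55°): θ ← -23° +55° = 32°
rotate_crank_by(+43°): θ ← 32° +43° = 75°
rotate_crank_by(-83°): θ ← 75° -83° = -8°
rotate_crank_by(+63°): θ ← -8° +63° = 55°
rotate_crank_by(+5°): θ ← 55° +5° = 60°
crank pin P = (r cos θ, r sin θ) = (8.000000, 13.856406)
h = r sin θ − e = 13.856406 − 14 = -0.143594
sin φ = h / L = -0.143594 / 266 = -0.00053983
φ = arcsin(-0.00053983) = -0.030930°

-0.0309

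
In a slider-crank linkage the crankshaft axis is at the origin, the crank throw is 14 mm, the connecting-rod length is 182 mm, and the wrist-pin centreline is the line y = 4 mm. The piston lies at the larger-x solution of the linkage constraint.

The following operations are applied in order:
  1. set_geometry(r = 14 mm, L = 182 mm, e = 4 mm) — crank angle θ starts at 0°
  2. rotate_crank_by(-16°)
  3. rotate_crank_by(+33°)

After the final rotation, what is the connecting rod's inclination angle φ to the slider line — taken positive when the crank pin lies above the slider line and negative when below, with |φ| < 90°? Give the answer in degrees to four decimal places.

0.0293

set_geometry: r = 14 mm, L = 182 mm, e = 4 mm; θ ← 0°
rotate_crank_by(-16°): θ ← 0° -16° = -16°
rotate_crank_by(+33°): θ ← -16° +33° = 17°
crank pin P = (r cos θ, r sin θ) = (13.388267, 4.093204)
h = r sin θ − e = 4.093204 − 4 = 0.093204
sin φ = h / L = 0.093204 / 182 = 0.00051211
φ = arcsin(0.00051211) = 0.029342°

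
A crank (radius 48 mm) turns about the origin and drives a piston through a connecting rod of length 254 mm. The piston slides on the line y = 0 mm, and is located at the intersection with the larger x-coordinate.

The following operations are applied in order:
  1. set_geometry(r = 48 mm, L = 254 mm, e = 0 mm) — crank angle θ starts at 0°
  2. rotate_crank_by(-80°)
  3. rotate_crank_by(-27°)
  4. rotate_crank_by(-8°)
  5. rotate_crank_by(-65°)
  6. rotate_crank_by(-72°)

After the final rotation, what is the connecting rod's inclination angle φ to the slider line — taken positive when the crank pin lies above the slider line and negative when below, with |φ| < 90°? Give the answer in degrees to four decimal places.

10.3539

set_geometry: r = 48 mm, L = 254 mm, e = 0 mm; θ ← 0°
rotate_crank_by(-80°): θ ← 0° -80° = -80°
rotate_crank_by(-27°): θ ← -80° -27° = -107°
rotate_crank_by(-8°): θ ← -107° -8° = -115°
rotate_crank_by(-65°): θ ← -115° -65° = -180°
rotate_crank_by(-72°): θ ← -180° -72° = -252°
crank pin P = (r cos θ, r sin θ) = (-14.832816, 45.650713)
h = r sin θ − e = 45.650713 − 0 = 45.650713
sin φ = h / L = 45.650713 / 254 = 0.17972722
φ = arcsin(0.17972722) = 10.353871°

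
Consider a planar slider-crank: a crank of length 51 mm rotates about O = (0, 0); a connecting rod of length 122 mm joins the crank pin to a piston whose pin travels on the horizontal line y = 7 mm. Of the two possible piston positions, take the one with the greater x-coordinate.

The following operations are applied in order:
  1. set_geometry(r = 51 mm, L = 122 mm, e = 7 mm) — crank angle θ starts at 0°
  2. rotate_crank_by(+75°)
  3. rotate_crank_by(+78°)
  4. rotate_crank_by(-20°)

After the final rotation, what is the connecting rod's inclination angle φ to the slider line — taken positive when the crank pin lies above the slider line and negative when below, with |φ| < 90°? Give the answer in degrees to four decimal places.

set_geometry: r = 51 mm, L = 122 mm, e = 7 mm; θ ← 0°
rotate_crank_by(+75°): θ ← 0° +75° = 75°
rotate_crank_by(+78°): θ ← 75° +78° = 153°
rotate_crank_by(-20°): θ ← 153° -20° = 133°
crank pin P = (r cos θ, r sin θ) = (-34.781916, 37.299039)
h = r sin θ − e = 37.299039 − 7 = 30.299039
sin φ = h / L = 30.299039 / 122 = 0.24835278
φ = arcsin(0.24835278) = 14.380059°

14.3801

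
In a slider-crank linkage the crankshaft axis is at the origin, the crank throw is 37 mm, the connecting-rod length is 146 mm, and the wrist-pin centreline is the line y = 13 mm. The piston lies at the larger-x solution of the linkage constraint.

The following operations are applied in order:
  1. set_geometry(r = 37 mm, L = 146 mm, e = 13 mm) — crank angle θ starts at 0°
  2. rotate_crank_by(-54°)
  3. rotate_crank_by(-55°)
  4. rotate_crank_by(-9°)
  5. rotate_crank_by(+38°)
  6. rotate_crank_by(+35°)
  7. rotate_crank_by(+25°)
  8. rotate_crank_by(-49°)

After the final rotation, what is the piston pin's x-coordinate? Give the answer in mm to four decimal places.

set_geometry: r = 37 mm, L = 146 mm, e = 13 mm; θ ← 0°
rotate_crank_by(-54°): θ ← 0° -54° = -54°
rotate_crank_by(-55°): θ ← -54° -55° = -109°
rotate_crank_by(-9°): θ ← -109° -9° = -118°
rotate_crank_by(+38°): θ ← -118° +38° = -80°
rotate_crank_by(+35°): θ ← -80° +35° = -45°
rotate_crank_by(+25°): θ ← -45° +25° = -20°
rotate_crank_by(-49°): θ ← -20° -49° = -69°
crank pin P = (r cos θ, r sin θ) = (13.259614, -34.542476)
h = r sin θ − e = -34.542476 − 13 = -47.542476
x = r cos θ + √(L² − h²) = 13.259614 + √(21316.0 − 2260.2870) = 13.259614 + 138.042432 = 151.302046

151.3020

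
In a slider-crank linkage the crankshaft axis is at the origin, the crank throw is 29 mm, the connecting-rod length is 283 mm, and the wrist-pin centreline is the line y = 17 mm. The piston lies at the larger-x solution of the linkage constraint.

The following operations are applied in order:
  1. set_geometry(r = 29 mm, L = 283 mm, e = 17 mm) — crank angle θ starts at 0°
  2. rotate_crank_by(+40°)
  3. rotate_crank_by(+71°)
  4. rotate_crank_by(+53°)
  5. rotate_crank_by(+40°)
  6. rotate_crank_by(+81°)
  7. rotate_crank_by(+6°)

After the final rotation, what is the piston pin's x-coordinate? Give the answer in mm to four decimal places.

289.9396

set_geometry: r = 29 mm, L = 283 mm, e = 17 mm; θ ← 0°
rotate_crank_by(+40°): θ ← 0° +40° = 40°
rotate_crank_by(+71°): θ ← 40° +71° = 111°
rotate_crank_by(+53°): θ ← 111° +53° = 164°
rotate_crank_by(+40°): θ ← 164° +40° = 204°
rotate_crank_by(+81°): θ ← 204° +81° = 285°
rotate_crank_by(+6°): θ ← 285° +6° = 291°
crank pin P = (r cos θ, r sin θ) = (10.392671, -27.073832)
h = r sin θ − e = -27.073832 − 17 = -44.073832
x = r cos θ + √(L² − h²) = 10.392671 + √(80089.0 − 1942.5027) = 10.392671 + 279.546950 = 289.939621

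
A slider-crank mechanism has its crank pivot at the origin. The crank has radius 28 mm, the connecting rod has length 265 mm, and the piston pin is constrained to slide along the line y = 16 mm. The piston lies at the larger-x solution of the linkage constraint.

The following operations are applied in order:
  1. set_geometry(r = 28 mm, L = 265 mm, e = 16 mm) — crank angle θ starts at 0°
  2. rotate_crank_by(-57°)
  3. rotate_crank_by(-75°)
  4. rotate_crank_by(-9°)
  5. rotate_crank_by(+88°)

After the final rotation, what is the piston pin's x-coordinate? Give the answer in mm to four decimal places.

set_geometry: r = 28 mm, L = 265 mm, e = 16 mm; θ ← 0°
rotate_crank_by(-57°): θ ← 0° -57° = -57°
rotate_crank_by(-75°): θ ← -57° -75° = -132°
rotate_crank_by(-9°): θ ← -132° -9° = -141°
rotate_crank_by(+88°): θ ← -141° +88° = -53°
crank pin P = (r cos θ, r sin θ) = (16.850821, -22.361794)
h = r sin θ − e = -22.361794 − 16 = -38.361794
x = r cos θ + √(L² − h²) = 16.850821 + √(70225.0 − 1471.6273) = 16.850821 + 262.208644 = 279.059464

279.0595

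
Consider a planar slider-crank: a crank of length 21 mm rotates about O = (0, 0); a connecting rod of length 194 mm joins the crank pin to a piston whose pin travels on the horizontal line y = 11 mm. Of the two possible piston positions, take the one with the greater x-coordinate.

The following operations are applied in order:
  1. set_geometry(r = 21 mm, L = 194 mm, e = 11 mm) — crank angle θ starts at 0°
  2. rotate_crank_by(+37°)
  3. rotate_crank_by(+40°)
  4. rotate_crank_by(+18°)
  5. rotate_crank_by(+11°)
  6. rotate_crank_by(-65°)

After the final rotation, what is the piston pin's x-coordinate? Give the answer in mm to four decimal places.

set_geometry: r = 21 mm, L = 194 mm, e = 11 mm; θ ← 0°
rotate_crank_by(+37°): θ ← 0° +37° = 37°
rotate_crank_by(+40°): θ ← 37° +40° = 77°
rotate_crank_by(+18°): θ ← 77° +18° = 95°
rotate_crank_by(+11°): θ ← 95° +11° = 106°
rotate_crank_by(-65°): θ ← 106° -65° = 41°
crank pin P = (r cos θ, r sin θ) = (15.848901, 13.777240)
h = r sin θ − e = 13.777240 − 11 = 2.777240
x = r cos θ + √(L² − h²) = 15.848901 + √(37636.0 − 7.7131) = 15.848901 + 193.980120 = 209.829021

209.8290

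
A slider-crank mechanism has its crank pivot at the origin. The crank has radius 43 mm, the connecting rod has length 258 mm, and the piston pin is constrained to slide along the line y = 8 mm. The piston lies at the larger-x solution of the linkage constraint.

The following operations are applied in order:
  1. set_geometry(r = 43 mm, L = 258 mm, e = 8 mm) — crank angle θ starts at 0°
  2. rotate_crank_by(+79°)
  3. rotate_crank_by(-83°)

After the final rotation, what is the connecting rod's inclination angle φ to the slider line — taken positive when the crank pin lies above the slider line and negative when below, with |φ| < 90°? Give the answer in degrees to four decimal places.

-2.4435

set_geometry: r = 43 mm, L = 258 mm, e = 8 mm; θ ← 0°
rotate_crank_by(+79°): θ ← 0° +79° = 79°
rotate_crank_by(-83°): θ ← 79° -83° = -4°
crank pin P = (r cos θ, r sin θ) = (42.895254, -2.999528)
h = r sin θ − e = -2.999528 − 8 = -10.999528
sin φ = h / L = -10.999528 / 258 = -0.04263383
φ = arcsin(-0.04263383) = -2.443479°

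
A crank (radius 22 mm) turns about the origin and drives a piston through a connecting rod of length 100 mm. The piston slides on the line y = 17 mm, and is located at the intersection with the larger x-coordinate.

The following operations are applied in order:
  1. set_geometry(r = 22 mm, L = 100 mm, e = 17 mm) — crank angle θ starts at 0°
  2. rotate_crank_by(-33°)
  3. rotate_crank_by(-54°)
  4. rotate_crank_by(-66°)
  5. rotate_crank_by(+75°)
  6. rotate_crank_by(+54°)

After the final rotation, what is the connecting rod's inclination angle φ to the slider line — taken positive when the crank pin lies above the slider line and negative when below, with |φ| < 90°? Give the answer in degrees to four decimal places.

set_geometry: r = 22 mm, L = 100 mm, e = 17 mm; θ ← 0°
rotate_crank_by(-33°): θ ← 0° -33° = -33°
rotate_crank_by(-54°): θ ← -33° -54° = -87°
rotate_crank_by(-66°): θ ← -87° -66° = -153°
rotate_crank_by(+75°): θ ← -153° +75° = -78°
rotate_crank_by(+54°): θ ← -78° +54° = -24°
crank pin P = (r cos θ, r sin θ) = (20.098000, -8.948206)
h = r sin θ − e = -8.948206 − 17 = -25.948206
sin φ = h / L = -25.948206 / 100 = -0.25948206
φ = arcsin(-0.25948206) = -15.039332°

-15.0393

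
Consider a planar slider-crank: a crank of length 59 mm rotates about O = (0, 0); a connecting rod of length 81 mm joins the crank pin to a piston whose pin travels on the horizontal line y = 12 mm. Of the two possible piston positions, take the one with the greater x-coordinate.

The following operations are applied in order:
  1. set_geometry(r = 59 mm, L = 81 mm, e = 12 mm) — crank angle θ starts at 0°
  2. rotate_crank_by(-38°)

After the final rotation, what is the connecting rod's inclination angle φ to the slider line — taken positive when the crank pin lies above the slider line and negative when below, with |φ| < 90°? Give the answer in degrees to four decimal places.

-36.6263

set_geometry: r = 59 mm, L = 81 mm, e = 12 mm; θ ← 0°
rotate_crank_by(-38°): θ ← 0° -38° = -38°
crank pin P = (r cos θ, r sin θ) = (46.492634, -36.324027)
h = r sin θ − e = -36.324027 − 12 = -48.324027
sin φ = h / L = -48.324027 / 81 = -0.59659293
φ = arcsin(-0.59659293) = -36.626272°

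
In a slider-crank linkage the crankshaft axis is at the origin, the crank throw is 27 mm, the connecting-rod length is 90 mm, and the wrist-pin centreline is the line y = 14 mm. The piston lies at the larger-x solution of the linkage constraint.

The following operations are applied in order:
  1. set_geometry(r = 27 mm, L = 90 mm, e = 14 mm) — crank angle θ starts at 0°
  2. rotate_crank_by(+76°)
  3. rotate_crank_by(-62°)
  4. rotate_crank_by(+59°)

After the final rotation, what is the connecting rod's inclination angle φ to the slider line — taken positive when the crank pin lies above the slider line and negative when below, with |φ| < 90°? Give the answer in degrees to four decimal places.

7.5468

set_geometry: r = 27 mm, L = 90 mm, e = 14 mm; θ ← 0°
rotate_crank_by(+76°): θ ← 0° +76° = 76°
rotate_crank_by(-62°): θ ← 76° -62° = 14°
rotate_crank_by(+59°): θ ← 14° +59° = 73°
crank pin P = (r cos θ, r sin θ) = (7.894036, 25.820228)
h = r sin θ − e = 25.820228 − 14 = 11.820228
sin φ = h / L = 11.820228 / 90 = 0.13133587
φ = arcsin(0.13133587) = 7.546794°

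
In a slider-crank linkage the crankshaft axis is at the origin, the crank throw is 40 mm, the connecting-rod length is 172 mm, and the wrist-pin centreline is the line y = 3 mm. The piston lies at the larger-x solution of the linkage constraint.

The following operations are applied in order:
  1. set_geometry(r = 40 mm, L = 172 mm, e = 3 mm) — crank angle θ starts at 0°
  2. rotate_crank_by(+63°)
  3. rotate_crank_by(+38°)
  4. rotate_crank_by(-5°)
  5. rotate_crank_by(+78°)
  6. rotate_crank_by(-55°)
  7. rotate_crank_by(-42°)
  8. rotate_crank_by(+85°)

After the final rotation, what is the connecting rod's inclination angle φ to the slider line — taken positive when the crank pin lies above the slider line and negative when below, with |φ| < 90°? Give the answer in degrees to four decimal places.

3.1197

set_geometry: r = 40 mm, L = 172 mm, e = 3 mm; θ ← 0°
rotate_crank_by(+63°): θ ← 0° +63° = 63°
rotate_crank_by(+38°): θ ← 63° +38° = 101°
rotate_crank_by(-5°): θ ← 101° -5° = 96°
rotate_crank_by(+78°): θ ← 96° +78° = 174°
rotate_crank_by(-55°): θ ← 174° -55° = 119°
rotate_crank_by(-42°): θ ← 119° -42° = 77°
rotate_crank_by(+85°): θ ← 77° +85° = 162°
crank pin P = (r cos θ, r sin θ) = (-38.042261, 12.360680)
h = r sin θ − e = 12.360680 − 3 = 9.360680
sin φ = h / L = 9.360680 / 172 = 0.05442256
φ = arcsin(0.05442256) = 3.119724°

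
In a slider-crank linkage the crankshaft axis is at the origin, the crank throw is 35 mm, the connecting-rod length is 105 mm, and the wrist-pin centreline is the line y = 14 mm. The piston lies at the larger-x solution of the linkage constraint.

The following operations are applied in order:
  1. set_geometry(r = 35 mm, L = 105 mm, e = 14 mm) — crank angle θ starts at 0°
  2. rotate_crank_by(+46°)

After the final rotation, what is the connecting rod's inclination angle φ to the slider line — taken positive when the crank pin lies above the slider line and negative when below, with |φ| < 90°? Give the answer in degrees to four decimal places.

set_geometry: r = 35 mm, L = 105 mm, e = 14 mm; θ ← 0°
rotate_crank_by(+46°): θ ← 0° +46° = 46°
crank pin P = (r cos θ, r sin θ) = (24.313043, 25.176893)
h = r sin θ − e = 25.176893 − 14 = 11.176893
sin φ = h / L = 11.176893 / 105 = 0.10644660
φ = arcsin(0.10644660) = 6.110518°

6.1105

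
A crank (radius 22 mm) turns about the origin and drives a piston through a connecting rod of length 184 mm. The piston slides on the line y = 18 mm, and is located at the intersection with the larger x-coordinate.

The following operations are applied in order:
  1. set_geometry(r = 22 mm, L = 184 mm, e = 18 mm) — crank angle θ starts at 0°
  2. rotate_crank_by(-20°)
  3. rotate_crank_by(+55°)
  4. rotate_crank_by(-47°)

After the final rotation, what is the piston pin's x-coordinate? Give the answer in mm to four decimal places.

204.1292

set_geometry: r = 22 mm, L = 184 mm, e = 18 mm; θ ← 0°
rotate_crank_by(-20°): θ ← 0° -20° = -20°
rotate_crank_by(+55°): θ ← -20° +55° = 35°
rotate_crank_by(-47°): θ ← 35° -47° = -12°
crank pin P = (r cos θ, r sin θ) = (21.519247, -4.574057)
h = r sin θ − e = -4.574057 − 18 = -22.574057
x = r cos θ + √(L² − h²) = 21.519247 + √(33856.0 − 509.5881) = 21.519247 + 182.610000 = 204.129247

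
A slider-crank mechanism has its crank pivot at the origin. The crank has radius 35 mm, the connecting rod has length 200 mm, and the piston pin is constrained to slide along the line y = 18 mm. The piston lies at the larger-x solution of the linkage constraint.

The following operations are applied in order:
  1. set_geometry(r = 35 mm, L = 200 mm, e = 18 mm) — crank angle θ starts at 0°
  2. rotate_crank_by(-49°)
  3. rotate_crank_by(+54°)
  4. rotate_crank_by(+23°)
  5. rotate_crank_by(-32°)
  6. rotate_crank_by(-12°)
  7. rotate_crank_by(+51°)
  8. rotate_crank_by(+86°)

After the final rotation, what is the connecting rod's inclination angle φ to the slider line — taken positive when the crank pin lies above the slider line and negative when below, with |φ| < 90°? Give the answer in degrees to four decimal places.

3.4401

set_geometry: r = 35 mm, L = 200 mm, e = 18 mm; θ ← 0°
rotate_crank_by(-49°): θ ← 0° -49° = -49°
rotate_crank_by(+54°): θ ← -49° +54° = 5°
rotate_crank_by(+23°): θ ← 5° +23° = 28°
rotate_crank_by(-32°): θ ← 28° -32° = -4°
rotate_crank_by(-12°): θ ← -4° -12° = -16°
rotate_crank_by(+51°): θ ← -16° +51° = 35°
rotate_crank_by(+86°): θ ← 35° +86° = 121°
crank pin P = (r cos θ, r sin θ) = (-18.026333, 30.000856)
h = r sin θ − e = 30.000856 − 18 = 12.000856
sin φ = h / L = 12.000856 / 200 = 0.06000428
φ = arcsin(0.06000428) = 3.440058°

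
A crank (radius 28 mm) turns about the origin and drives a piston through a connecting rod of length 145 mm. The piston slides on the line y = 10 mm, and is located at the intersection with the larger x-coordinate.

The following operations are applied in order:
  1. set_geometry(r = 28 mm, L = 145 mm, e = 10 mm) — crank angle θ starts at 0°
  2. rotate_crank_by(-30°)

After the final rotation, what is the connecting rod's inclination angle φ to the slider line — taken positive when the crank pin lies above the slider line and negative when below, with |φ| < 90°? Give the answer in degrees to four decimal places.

-9.5273

set_geometry: r = 28 mm, L = 145 mm, e = 10 mm; θ ← 0°
rotate_crank_by(-30°): θ ← 0° -30° = -30°
crank pin P = (r cos θ, r sin θ) = (24.248711, -14.000000)
h = r sin θ − e = -14.000000 − 10 = -24.000000
sin φ = h / L = -24.000000 / 145 = -0.16551724
φ = arcsin(-0.16551724) = -9.527283°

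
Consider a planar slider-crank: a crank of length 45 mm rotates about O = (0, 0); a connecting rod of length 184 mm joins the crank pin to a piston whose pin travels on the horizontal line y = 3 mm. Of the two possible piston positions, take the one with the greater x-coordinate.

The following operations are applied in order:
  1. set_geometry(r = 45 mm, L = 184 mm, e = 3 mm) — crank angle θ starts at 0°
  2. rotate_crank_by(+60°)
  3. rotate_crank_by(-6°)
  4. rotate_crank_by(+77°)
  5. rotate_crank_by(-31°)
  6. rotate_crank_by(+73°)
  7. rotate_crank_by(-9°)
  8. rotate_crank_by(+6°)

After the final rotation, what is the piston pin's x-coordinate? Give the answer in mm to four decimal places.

set_geometry: r = 45 mm, L = 184 mm, e = 3 mm; θ ← 0°
rotate_crank_by(+60°): θ ← 0° +60° = 60°
rotate_crank_by(-6°): θ ← 60° -6° = 54°
rotate_crank_by(+77°): θ ← 54° +77° = 131°
rotate_crank_by(-31°): θ ← 131° -31° = 100°
rotate_crank_by(+73°): θ ← 100° +73° = 173°
rotate_crank_by(-9°): θ ← 173° -9° = 164°
rotate_crank_by(+6°): θ ← 164° +6° = 170°
crank pin P = (r cos θ, r sin θ) = (-44.316349, 7.814168)
h = r sin θ − e = 7.814168 − 3 = 4.814168
x = r cos θ + √(L² − h²) = -44.316349 + √(33856.0 − 23.1762) = -44.316349 + 183.937010 = 139.620661

139.6207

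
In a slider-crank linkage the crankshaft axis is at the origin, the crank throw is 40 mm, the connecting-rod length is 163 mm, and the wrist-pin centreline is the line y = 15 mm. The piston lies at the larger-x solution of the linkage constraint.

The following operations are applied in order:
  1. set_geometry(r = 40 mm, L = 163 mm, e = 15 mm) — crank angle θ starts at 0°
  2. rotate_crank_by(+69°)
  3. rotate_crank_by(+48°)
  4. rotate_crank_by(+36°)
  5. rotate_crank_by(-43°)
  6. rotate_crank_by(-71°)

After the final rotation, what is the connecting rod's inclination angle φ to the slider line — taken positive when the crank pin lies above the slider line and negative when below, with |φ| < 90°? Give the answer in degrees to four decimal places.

set_geometry: r = 40 mm, L = 163 mm, e = 15 mm; θ ← 0°
rotate_crank_by(+69°): θ ← 0° +69° = 69°
rotate_crank_by(+48°): θ ← 69° +48° = 117°
rotate_crank_by(+36°): θ ← 117° +36° = 153°
rotate_crank_by(-43°): θ ← 153° -43° = 110°
rotate_crank_by(-71°): θ ← 110° -71° = 39°
crank pin P = (r cos θ, r sin θ) = (31.085838, 25.172816)
h = r sin θ − e = 25.172816 − 15 = 10.172816
sin φ = h / L = 10.172816 / 163 = 0.06240991
φ = arcsin(0.06240991) = 3.578150°

3.5781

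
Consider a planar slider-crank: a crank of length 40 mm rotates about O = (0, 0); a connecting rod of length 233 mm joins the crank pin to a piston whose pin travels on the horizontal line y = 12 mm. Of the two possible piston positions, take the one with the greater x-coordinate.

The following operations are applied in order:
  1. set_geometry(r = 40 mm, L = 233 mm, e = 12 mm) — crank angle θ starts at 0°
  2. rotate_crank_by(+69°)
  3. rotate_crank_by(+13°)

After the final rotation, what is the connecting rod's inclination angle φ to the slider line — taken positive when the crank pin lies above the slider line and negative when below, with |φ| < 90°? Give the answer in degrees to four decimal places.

set_geometry: r = 40 mm, L = 233 mm, e = 12 mm; θ ← 0°
rotate_crank_by(+69°): θ ← 0° +69° = 69°
rotate_crank_by(+13°): θ ← 69° +13° = 82°
crank pin P = (r cos θ, r sin θ) = (5.566924, 39.610723)
h = r sin θ − e = 39.610723 − 12 = 27.610723
sin φ = h / L = 27.610723 / 233 = 0.11850096
φ = arcsin(0.11850096) = 6.805596°

6.8056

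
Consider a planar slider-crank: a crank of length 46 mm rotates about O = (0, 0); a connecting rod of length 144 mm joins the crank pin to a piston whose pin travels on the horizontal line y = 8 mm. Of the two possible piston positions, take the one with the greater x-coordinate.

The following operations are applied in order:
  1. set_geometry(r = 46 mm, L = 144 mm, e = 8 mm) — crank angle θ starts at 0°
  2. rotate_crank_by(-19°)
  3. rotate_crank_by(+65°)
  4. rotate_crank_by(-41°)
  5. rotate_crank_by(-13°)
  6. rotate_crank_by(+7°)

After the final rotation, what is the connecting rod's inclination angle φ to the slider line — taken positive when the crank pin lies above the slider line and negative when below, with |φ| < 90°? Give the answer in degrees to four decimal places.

-3.5047

set_geometry: r = 46 mm, L = 144 mm, e = 8 mm; θ ← 0°
rotate_crank_by(-19°): θ ← 0° -19° = -19°
rotate_crank_by(+65°): θ ← -19° +65° = 46°
rotate_crank_by(-41°): θ ← 46° -41° = 5°
rotate_crank_by(-13°): θ ← 5° -13° = -8°
rotate_crank_by(+7°): θ ← -8° +7° = -1°
crank pin P = (r cos θ, r sin θ) = (45.992994, -0.802811)
h = r sin θ − e = -0.802811 − 8 = -8.802811
sin φ = h / L = -8.802811 / 144 = -0.06113063
φ = arcsin(-0.06113063) = -3.504712°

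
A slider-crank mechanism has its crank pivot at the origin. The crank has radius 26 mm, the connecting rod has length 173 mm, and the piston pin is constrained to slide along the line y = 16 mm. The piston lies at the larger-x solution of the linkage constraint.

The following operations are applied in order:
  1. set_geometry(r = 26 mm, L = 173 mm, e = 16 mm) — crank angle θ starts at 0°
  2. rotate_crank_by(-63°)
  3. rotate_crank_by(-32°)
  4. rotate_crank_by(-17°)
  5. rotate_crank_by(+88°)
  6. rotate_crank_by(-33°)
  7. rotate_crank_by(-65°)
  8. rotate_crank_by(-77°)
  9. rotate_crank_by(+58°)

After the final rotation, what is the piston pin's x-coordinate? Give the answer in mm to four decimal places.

149.7403

set_geometry: r = 26 mm, L = 173 mm, e = 16 mm; θ ← 0°
rotate_crank_by(-63°): θ ← 0° -63° = -63°
rotate_crank_by(-32°): θ ← -63° -32° = -95°
rotate_crank_by(-17°): θ ← -95° -17° = -112°
rotate_crank_by(+88°): θ ← -112° +88° = -24°
rotate_crank_by(-33°): θ ← -24° -33° = -57°
rotate_crank_by(-65°): θ ← -57° -65° = -122°
rotate_crank_by(-77°): θ ← -122° -77° = -199°
rotate_crank_by(+58°): θ ← -199° +58° = -141°
crank pin P = (r cos θ, r sin θ) = (-20.205795, -16.362330)
h = r sin θ − e = -16.362330 − 16 = -32.362330
x = r cos θ + √(L² − h²) = -20.205795 + √(29929.0 − 1047.3204) = -20.205795 + 169.946108 = 149.740313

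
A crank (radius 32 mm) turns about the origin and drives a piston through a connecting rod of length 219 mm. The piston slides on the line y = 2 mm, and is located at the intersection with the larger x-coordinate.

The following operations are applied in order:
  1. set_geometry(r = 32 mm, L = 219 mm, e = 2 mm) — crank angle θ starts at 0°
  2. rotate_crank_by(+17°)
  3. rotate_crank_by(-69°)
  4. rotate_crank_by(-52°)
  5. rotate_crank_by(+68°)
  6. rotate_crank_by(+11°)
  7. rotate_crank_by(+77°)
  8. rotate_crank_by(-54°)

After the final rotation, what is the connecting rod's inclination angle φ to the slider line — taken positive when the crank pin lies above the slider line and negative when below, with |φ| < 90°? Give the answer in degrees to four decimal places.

-0.8155

set_geometry: r = 32 mm, L = 219 mm, e = 2 mm; θ ← 0°
rotate_crank_by(+17°): θ ← 0° +17° = 17°
rotate_crank_by(-69°): θ ← 17° -69° = -52°
rotate_crank_by(-52°): θ ← -52° -52° = -104°
rotate_crank_by(+68°): θ ← -104° +68° = -36°
rotate_crank_by(+11°): θ ← -36° +11° = -25°
rotate_crank_by(+77°): θ ← -25° +77° = 52°
rotate_crank_by(-54°): θ ← 52° -54° = -2°
crank pin P = (r cos θ, r sin θ) = (31.980506, -1.116784)
h = r sin θ − e = -1.116784 − 2 = -3.116784
sin φ = h / L = -3.116784 / 219 = -0.01423189
φ = arcsin(-0.01423189) = -0.815455°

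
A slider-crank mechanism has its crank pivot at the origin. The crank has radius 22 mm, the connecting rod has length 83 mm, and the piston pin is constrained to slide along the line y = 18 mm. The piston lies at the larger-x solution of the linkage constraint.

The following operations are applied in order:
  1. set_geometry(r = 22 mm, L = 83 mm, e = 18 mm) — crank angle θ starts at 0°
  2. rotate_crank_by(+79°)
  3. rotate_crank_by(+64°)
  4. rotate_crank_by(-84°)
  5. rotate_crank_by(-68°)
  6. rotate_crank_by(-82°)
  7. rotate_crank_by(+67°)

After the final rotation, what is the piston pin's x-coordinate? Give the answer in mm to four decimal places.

98.6015

set_geometry: r = 22 mm, L = 83 mm, e = 18 mm; θ ← 0°
rotate_crank_by(+79°): θ ← 0° +79° = 79°
rotate_crank_by(+64°): θ ← 79° +64° = 143°
rotate_crank_by(-84°): θ ← 143° -84° = 59°
rotate_crank_by(-68°): θ ← 59° -68° = -9°
rotate_crank_by(-82°): θ ← -9° -82° = -91°
rotate_crank_by(+67°): θ ← -91° +67° = -24°
crank pin P = (r cos θ, r sin θ) = (20.098000, -8.948206)
h = r sin θ − e = -8.948206 − 18 = -26.948206
x = r cos θ + √(L² − h²) = 20.098000 + √(6889.0 − 726.2058) = 20.098000 + 78.503466 = 98.601466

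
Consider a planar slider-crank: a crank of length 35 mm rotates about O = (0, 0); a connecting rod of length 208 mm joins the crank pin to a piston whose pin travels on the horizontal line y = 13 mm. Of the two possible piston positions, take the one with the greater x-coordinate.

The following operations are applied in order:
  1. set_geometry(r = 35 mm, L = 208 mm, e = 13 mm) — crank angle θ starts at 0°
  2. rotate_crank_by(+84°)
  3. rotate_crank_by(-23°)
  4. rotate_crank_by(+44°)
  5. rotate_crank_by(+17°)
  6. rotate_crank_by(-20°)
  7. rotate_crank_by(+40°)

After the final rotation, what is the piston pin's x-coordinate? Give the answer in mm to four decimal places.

180.2439

set_geometry: r = 35 mm, L = 208 mm, e = 13 mm; θ ← 0°
rotate_crank_by(+84°): θ ← 0° +84° = 84°
rotate_crank_by(-23°): θ ← 84° -23° = 61°
rotate_crank_by(+44°): θ ← 61° +44° = 105°
rotate_crank_by(+17°): θ ← 105° +17° = 122°
rotate_crank_by(-20°): θ ← 122° -20° = 102°
rotate_crank_by(+40°): θ ← 102° +40° = 142°
crank pin P = (r cos θ, r sin θ) = (-27.580376, 21.548152)
h = r sin θ − e = 21.548152 − 13 = 8.548152
x = r cos θ + √(L² − h²) = -27.580376 + √(43264.0 − 73.0709) = -27.580376 + 207.824275 = 180.243898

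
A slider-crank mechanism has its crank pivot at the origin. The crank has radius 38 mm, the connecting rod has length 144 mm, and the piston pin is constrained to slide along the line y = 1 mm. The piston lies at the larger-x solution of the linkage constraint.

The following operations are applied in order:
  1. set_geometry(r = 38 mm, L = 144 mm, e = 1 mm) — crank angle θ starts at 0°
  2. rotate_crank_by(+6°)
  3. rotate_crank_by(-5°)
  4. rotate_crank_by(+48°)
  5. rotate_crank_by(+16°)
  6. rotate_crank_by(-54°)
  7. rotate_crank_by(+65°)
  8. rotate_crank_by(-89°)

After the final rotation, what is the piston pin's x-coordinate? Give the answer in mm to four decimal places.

180.7092

set_geometry: r = 38 mm, L = 144 mm, e = 1 mm; θ ← 0°
rotate_crank_by(+6°): θ ← 0° +6° = 6°
rotate_crank_by(-5°): θ ← 6° -5° = 1°
rotate_crank_by(+48°): θ ← 1° +48° = 49°
rotate_crank_by(+16°): θ ← 49° +16° = 65°
rotate_crank_by(-54°): θ ← 65° -54° = 11°
rotate_crank_by(+65°): θ ← 11° +65° = 76°
rotate_crank_by(-89°): θ ← 76° -89° = -13°
crank pin P = (r cos θ, r sin θ) = (37.026062, -8.548140)
h = r sin θ − e = -8.548140 − 1 = -9.548140
x = r cos θ + √(L² − h²) = 37.026062 + √(20736.0 − 91.1670) = 37.026062 + 143.683099 = 180.709162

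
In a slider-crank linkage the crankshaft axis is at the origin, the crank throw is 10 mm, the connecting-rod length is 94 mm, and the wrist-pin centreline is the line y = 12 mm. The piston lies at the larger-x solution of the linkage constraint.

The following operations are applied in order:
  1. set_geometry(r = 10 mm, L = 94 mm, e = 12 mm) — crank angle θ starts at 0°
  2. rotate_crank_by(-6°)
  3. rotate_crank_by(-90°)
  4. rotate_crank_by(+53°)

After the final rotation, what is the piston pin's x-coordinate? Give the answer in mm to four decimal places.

set_geometry: r = 10 mm, L = 94 mm, e = 12 mm; θ ← 0°
rotate_crank_by(-6°): θ ← 0° -6° = -6°
rotate_crank_by(-90°): θ ← -6° -90° = -96°
rotate_crank_by(+53°): θ ← -96° +53° = -43°
crank pin P = (r cos θ, r sin θ) = (7.313537, -6.819984)
h = r sin θ − e = -6.819984 − 12 = -18.819984
x = r cos θ + √(L² − h²) = 7.313537 + √(8836.0 − 354.1918) = 7.313537 + 92.096733 = 99.410270

99.4103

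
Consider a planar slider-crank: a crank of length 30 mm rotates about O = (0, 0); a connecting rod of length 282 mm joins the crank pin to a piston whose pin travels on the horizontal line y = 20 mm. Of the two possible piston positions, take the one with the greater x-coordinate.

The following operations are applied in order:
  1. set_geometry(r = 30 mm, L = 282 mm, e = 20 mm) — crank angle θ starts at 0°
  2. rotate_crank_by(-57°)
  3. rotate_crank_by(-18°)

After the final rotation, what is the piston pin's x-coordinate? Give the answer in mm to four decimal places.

set_geometry: r = 30 mm, L = 282 mm, e = 20 mm; θ ← 0°
rotate_crank_by(-57°): θ ← 0° -57° = -57°
rotate_crank_by(-18°): θ ← -57° -18° = -75°
crank pin P = (r cos θ, r sin θ) = (7.764571, -28.977775)
h = r sin θ − e = -28.977775 − 20 = -48.977775
x = r cos θ + √(L² − h²) = 7.764571 + √(79524.0 − 2398.8224) = 7.764571 + 277.714201 = 285.478773

285.4788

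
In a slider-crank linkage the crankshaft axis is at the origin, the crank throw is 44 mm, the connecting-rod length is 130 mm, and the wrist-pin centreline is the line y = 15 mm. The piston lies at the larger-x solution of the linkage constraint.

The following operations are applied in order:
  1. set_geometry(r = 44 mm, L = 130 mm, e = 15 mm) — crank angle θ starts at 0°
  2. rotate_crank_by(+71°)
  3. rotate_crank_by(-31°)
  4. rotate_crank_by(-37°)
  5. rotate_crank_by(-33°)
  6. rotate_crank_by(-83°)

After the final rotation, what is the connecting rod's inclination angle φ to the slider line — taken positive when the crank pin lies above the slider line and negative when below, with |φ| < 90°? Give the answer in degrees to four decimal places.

-25.2735

set_geometry: r = 44 mm, L = 130 mm, e = 15 mm; θ ← 0°
rotate_crank_by(+71°): θ ← 0° +71° = 71°
rotate_crank_by(-31°): θ ← 71° -31° = 40°
rotate_crank_by(-37°): θ ← 40° -37° = 3°
rotate_crank_by(-33°): θ ← 3° -33° = -30°
rotate_crank_by(-83°): θ ← -30° -83° = -113°
crank pin P = (r cos θ, r sin θ) = (-17.192170, -40.502214)
h = r sin θ − e = -40.502214 − 15 = -55.502214
sin φ = h / L = -55.502214 / 130 = -0.42694010
φ = arcsin(-0.42694010) = -25.273528°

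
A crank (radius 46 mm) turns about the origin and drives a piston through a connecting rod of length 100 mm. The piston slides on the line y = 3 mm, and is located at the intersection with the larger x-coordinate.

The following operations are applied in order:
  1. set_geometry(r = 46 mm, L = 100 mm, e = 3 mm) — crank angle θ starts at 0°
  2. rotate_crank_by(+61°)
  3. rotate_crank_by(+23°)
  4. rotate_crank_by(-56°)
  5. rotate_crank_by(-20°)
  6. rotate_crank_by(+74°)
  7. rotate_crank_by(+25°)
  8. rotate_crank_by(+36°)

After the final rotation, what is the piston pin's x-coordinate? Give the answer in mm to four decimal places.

set_geometry: r = 46 mm, L = 100 mm, e = 3 mm; θ ← 0°
rotate_crank_by(+61°): θ ← 0° +61° = 61°
rotate_crank_by(+23°): θ ← 61° +23° = 84°
rotate_crank_by(-56°): θ ← 84° -56° = 28°
rotate_crank_by(-20°): θ ← 28° -20° = 8°
rotate_crank_by(+74°): θ ← 8° +74° = 82°
rotate_crank_by(+25°): θ ← 82° +25° = 107°
rotate_crank_by(+36°): θ ← 107° +36° = 143°
crank pin P = (r cos θ, r sin θ) = (-36.737233, 27.683491)
h = r sin θ − e = 27.683491 − 3 = 24.683491
x = r cos θ + √(L² − h²) = -36.737233 + √(10000.0 − 609.2747) = -36.737233 + 96.905755 = 60.168521

60.1685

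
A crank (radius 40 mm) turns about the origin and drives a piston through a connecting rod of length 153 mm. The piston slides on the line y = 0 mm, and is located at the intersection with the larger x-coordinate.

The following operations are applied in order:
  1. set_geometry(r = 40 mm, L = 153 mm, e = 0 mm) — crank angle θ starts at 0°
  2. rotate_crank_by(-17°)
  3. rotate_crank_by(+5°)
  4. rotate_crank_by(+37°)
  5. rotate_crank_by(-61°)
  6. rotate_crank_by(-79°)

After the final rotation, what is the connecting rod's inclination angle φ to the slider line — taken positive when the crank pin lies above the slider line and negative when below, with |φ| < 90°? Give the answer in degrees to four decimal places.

-13.7062

set_geometry: r = 40 mm, L = 153 mm, e = 0 mm; θ ← 0°
rotate_crank_by(-17°): θ ← 0° -17° = -17°
rotate_crank_by(+5°): θ ← -17° +5° = -12°
rotate_crank_by(+37°): θ ← -12° +37° = 25°
rotate_crank_by(-61°): θ ← 25° -61° = -36°
rotate_crank_by(-79°): θ ← -36° -79° = -115°
crank pin P = (r cos θ, r sin θ) = (-16.904730, -36.252311)
h = r sin θ − e = -36.252311 − 0 = -36.252311
sin φ = h / L = -36.252311 / 153 = -0.23694321
φ = arcsin(-0.23694321) = -13.706196°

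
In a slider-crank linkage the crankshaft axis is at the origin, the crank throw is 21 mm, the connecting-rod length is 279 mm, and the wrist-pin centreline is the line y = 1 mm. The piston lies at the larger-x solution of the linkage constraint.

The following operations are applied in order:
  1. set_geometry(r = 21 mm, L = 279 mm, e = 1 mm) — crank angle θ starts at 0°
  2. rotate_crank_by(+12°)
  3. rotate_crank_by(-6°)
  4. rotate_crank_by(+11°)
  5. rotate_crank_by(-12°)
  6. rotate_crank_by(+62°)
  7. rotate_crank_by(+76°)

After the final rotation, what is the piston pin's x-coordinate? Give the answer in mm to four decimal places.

261.9858

set_geometry: r = 21 mm, L = 279 mm, e = 1 mm; θ ← 0°
rotate_crank_by(+12°): θ ← 0° +12° = 12°
rotate_crank_by(-6°): θ ← 12° -6° = 6°
rotate_crank_by(+11°): θ ← 6° +11° = 17°
rotate_crank_by(-12°): θ ← 17° -12° = 5°
rotate_crank_by(+62°): θ ← 5° +62° = 67°
rotate_crank_by(+76°): θ ← 67° +76° = 143°
crank pin P = (r cos θ, r sin θ) = (-16.771346, 12.638115)
h = r sin θ − e = 12.638115 − 1 = 11.638115
x = r cos θ + √(L² − h²) = -16.771346 + √(77841.0 − 135.4457) = -16.771346 + 278.757160 = 261.985814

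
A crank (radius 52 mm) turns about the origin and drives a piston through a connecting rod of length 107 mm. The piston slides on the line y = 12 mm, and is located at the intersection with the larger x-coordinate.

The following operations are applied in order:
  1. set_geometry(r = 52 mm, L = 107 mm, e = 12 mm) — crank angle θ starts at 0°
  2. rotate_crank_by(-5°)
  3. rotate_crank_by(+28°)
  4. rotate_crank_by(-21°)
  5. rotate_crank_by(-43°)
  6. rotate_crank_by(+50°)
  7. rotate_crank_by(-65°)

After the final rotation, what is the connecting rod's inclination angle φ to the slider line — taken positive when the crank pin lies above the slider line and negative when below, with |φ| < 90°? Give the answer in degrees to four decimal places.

set_geometry: r = 52 mm, L = 107 mm, e = 12 mm; θ ← 0°
rotate_crank_by(-5°): θ ← 0° -5° = -5°
rotate_crank_by(+28°): θ ← -5° +28° = 23°
rotate_crank_by(-21°): θ ← 23° -21° = 2°
rotate_crank_by(-43°): θ ← 2° -43° = -41°
rotate_crank_by(+50°): θ ← -41° +50° = 9°
rotate_crank_by(-65°): θ ← 9° -65° = -56°
crank pin P = (r cos θ, r sin θ) = (29.078031, -43.109954)
h = r sin θ − e = -43.109954 − 12 = -55.109954
sin φ = h / L = -55.109954 / 107 = -0.51504630
φ = arcsin(-0.51504630) = -31.000550°

-31.0005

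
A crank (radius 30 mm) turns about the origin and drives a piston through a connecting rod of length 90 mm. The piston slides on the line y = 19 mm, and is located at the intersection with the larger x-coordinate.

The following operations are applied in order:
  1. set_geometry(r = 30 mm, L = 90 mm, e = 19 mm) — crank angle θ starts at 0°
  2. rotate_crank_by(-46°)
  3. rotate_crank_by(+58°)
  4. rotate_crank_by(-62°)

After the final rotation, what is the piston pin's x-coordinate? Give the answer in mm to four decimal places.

set_geometry: r = 30 mm, L = 90 mm, e = 19 mm; θ ← 0°
rotate_crank_by(-46°): θ ← 0° -46° = -46°
rotate_crank_by(+58°): θ ← -46° +58° = 12°
rotate_crank_by(-62°): θ ← 12° -62° = -50°
crank pin P = (r cos θ, r sin θ) = (19.283628, -22.981333)
h = r sin θ − e = -22.981333 − 19 = -41.981333
x = r cos θ + √(L² − h²) = 19.283628 + √(8100.0 − 1762.4323) = 19.283628 + 79.608842 = 98.892470

98.8925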